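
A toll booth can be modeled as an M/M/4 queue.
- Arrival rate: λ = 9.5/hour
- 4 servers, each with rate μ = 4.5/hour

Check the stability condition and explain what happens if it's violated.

Stability requires ρ = λ/(cμ) < 1
ρ = 9.5/(4 × 4.5) = 9.5/18.00 = 0.5278
Since 0.5278 < 1, the system is STABLE.
The servers are busy 52.78% of the time.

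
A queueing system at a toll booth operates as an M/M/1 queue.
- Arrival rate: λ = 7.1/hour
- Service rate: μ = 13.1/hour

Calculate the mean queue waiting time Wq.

First, compute utilization: ρ = λ/μ = 7.1/13.1 = 0.5420
For M/M/1: Wq = λ/(μ(μ-λ))
Wq = 7.1/(13.1 × (13.1-7.1))
Wq = 7.1/(13.1 × 6.00)
Wq = 0.09033 hours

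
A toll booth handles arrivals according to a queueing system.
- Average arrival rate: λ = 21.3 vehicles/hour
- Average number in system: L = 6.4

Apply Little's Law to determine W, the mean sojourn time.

Little's Law: L = λW, so W = L/λ
W = 6.4/21.3 = 0.3005 hours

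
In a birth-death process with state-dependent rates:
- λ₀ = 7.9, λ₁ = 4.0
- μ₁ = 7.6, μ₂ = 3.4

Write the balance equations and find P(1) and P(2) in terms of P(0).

Balance equations:
State 0: λ₀P₀ = μ₁P₁ → P₁ = (λ₀/μ₁)P₀ = (7.9/7.6)P₀ = 1.0395P₀
State 1: P₂ = (λ₀λ₁)/(μ₁μ₂)P₀ = (7.9×4.0)/(7.6×3.4)P₀ = 1.2229P₀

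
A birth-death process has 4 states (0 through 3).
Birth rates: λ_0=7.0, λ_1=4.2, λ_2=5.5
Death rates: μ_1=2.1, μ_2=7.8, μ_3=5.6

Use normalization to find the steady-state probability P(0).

Ratios P(n)/P(0) = (λ₀···λₙ₋₁)/(μ₁···μₙ):
P(1)/P(0) = (7.0)/(2.1) = 3.3333
P(2)/P(0) = (7.0×4.2)/(2.1×7.8) = 1.7949
P(3)/P(0) = (7.0×4.2×5.5)/(2.1×7.8×5.6) = 1.7628

Normalization: ∑ P(n) = 1
P(0) × (1.0000 + 3.3333 + 1.7949 + 1.7628) = 1
P(0) × 7.8910 = 1
P(0) = 1/7.8910 = 0.1267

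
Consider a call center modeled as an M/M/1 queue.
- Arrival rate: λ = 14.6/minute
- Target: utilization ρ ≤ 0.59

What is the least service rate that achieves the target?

ρ = λ/μ, so μ = λ/ρ
μ ≥ 14.6/0.59 = 24.7458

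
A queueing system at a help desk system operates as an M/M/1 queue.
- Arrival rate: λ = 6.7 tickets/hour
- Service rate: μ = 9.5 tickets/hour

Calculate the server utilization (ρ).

Server utilization: ρ = λ/μ
ρ = 6.7/9.5 = 0.7053
The server is busy 70.53% of the time.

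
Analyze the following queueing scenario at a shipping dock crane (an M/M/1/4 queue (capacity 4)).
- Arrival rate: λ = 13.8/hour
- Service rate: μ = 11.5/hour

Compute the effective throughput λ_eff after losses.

ρ = λ/μ = 13.8/11.5 = 1.2000
P₀ = (1-ρ)/(1-ρ^(K+1)) = (1-1.2000)/(1-1.2000^5) = -0.2000/-1.4883 = 0.1344
P_K = P₀×ρ^K = 0.1343797 × 1.2000^4 = 0.1343797 × 2.073600 = 0.2786
λ_eff = λ(1-P_K) = 13.8 × (1 - 0.27865) = 13.8 × 0.72135 = 9.9546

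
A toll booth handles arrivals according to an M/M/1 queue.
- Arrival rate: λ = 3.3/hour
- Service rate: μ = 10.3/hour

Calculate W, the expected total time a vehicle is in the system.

First, compute utilization: ρ = λ/μ = 3.3/10.3 = 0.3204
For M/M/1: W = 1/(μ-λ)
W = 1/(10.3-3.3) = 1/7.00
W = 0.1429 hours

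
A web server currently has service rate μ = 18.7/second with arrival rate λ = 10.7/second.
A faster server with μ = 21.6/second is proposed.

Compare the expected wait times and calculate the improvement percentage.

System 1: ρ₁ = 10.7/18.7 = 0.5722, W₁ = 1/(18.7-10.7) = 0.1250
System 2: ρ₂ = 10.7/21.6 = 0.4954, W₂ = 1/(21.6-10.7) = 0.09174
Improvement: (W₁-W₂)/W₁ = (0.1250-0.09174)/0.1250 = 26.61%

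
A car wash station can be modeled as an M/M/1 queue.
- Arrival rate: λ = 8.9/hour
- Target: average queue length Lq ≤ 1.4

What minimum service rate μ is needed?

For M/M/1: Lq = λ²/(μ(μ-λ))
Need Lq ≤ 1.4, i.e. μ(μ-λ) ≥ λ²/1.4
μ² - 8.9μ - 79.21/1.4 ≥ 0  →  μ² - 8.9μ - 56.57857 ≥ 0
Quadratic formula (positive root): μ = [λ + √(λ² + 4×56.57857)]/2
Discriminant: 79.21 + 4×56.57857 = 305.5243, √305.5243 = 17.47925
μ ≥ (8.9 + 17.47925)/2 = 13.1896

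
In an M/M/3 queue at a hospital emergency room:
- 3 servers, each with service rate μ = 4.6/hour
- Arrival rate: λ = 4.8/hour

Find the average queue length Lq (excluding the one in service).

Traffic intensity: ρ = λ/(cμ) = 4.8/(3×4.6) = 0.3478
Since ρ = 0.3478 < 1, system is stable.
Offered load a = λ/μ = cρ = 4.8/4.6 = 1.0435
P₀ = [ Σₙ₌₀^2 aⁿ/n! + a^3/(3!(1-ρ)) ]⁻¹
Σ = a^0/0! + a^1/1! + a^2/2! = 1.0000 + 1.0435 + 0.5444 = 2.5879
a^3/(3!(1-ρ)) = 1.1362/(6 × 0.6522) = 0.2904
P₀ = 1/(2.5879 + 0.2904) = 0.3474
Lq = P₀·a^3·ρ / (3!(1-ρ)²) = 0.3474 × 1.1362 × 0.3478 / (6 × 0.4253) = 0.05380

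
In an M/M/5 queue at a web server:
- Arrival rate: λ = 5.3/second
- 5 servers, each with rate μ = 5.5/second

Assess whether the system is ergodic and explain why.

Stability requires ρ = λ/(cμ) < 1
ρ = 5.3/(5 × 5.5) = 5.3/27.50 = 0.1927
Since 0.1927 < 1, the system is STABLE.
The servers are busy 19.27% of the time.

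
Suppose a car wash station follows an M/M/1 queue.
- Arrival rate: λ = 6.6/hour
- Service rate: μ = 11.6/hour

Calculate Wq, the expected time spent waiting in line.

First, compute utilization: ρ = λ/μ = 6.6/11.6 = 0.5690
For M/M/1: Wq = λ/(μ(μ-λ))
Wq = 6.6/(11.6 × (11.6-6.6))
Wq = 6.6/(11.6 × 5.00)
Wq = 0.1138 hours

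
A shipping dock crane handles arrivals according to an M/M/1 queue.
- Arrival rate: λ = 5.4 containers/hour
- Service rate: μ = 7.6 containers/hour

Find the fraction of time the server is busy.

Server utilization: ρ = λ/μ
ρ = 5.4/7.6 = 0.7105
The server is busy 71.05% of the time.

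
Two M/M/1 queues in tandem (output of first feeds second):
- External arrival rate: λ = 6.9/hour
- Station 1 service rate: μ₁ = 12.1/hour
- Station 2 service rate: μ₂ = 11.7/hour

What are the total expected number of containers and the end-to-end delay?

By Jackson's theorem, each station behaves as independent M/M/1.
Station 1: ρ₁ = 6.9/12.1 = 0.5702, L₁ = ρ₁/(1-ρ₁) = λ/(μ₁-λ) = 6.9/5.20 = 1.3269
Station 2: ρ₂ = 6.9/11.7 = 0.5897, L₂ = ρ₂/(1-ρ₂) = λ/(μ₂-λ) = 6.9/4.80 = 1.4375
Total: L = L₁ + L₂ = 1.3269 + 1.4375 = 2.7644
W = L/λ = 2.7644/6.9 = 0.4006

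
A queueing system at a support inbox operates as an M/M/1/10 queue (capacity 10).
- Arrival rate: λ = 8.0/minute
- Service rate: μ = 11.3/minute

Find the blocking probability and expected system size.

ρ = λ/μ = 8.0/11.3 = 0.707965
P₀ = (1-ρ)/(1-ρ^(K+1)) = (1-0.707965)/(1-0.707965^11) = 0.2920/0.9776 = 0.2987
P_K = P₀×ρ^K = 0.29872 × 0.707965^10 = 0.29872 × 0.031631 = 0.009449
Blocking probability P_10 = 0.009449 (0.94%)
L = ρ[1 - (K+1)ρ^K + Kρ^(K+1)] / [(1-ρ)(1-ρ^(K+1))]
L = 0.707965 × (1 - 11×0.031631 + 10×0.022394) / ((1 - 0.707965) × (1 - 0.022394)) = 2.1723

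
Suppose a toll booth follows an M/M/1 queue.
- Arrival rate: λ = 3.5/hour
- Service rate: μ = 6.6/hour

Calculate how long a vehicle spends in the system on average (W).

First, compute utilization: ρ = λ/μ = 3.5/6.6 = 0.5303
For M/M/1: W = 1/(μ-λ)
W = 1/(6.6-3.5) = 1/3.10
W = 0.3226 hours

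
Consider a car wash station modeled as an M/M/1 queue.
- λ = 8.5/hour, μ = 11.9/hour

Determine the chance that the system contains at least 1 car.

ρ = λ/μ = 8.5/11.9 = 0.7143
P(N ≥ n) = ρⁿ
P(N ≥ 1) = 0.7143^1
P(N ≥ 1) = 0.7143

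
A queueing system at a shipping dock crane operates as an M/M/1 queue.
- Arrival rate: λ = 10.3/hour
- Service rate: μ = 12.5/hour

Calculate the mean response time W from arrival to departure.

First, compute utilization: ρ = λ/μ = 10.3/12.5 = 0.8240
For M/M/1: W = 1/(μ-λ)
W = 1/(12.5-10.3) = 1/2.20
W = 0.4545 hours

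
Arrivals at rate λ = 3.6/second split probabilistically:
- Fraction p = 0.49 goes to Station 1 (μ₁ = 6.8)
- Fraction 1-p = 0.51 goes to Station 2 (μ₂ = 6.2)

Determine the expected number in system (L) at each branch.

Effective rates: λ₁ = 3.6×0.49 = 1.764, λ₂ = 3.6×0.51 = 1.836
Station 1: ρ₁ = 1.764/6.8 = 0.2594, L₁ = ρ₁/(1-ρ₁) = 0.2594/(1-0.2594) = 0.3503
Station 2: ρ₂ = 1.836/6.2 = 0.2961, L₂ = ρ₂/(1-ρ₂) = 0.2961/(1-0.2961) = 0.4207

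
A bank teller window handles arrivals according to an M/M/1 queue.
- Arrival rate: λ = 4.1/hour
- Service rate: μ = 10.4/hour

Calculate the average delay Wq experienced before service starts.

First, compute utilization: ρ = λ/μ = 4.1/10.4 = 0.3942
For M/M/1: Wq = λ/(μ(μ-λ))
Wq = 4.1/(10.4 × (10.4-4.1))
Wq = 4.1/(10.4 × 6.30)
Wq = 0.06258 hours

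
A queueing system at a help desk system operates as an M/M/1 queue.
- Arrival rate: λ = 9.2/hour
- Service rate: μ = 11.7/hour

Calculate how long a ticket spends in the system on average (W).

First, compute utilization: ρ = λ/μ = 9.2/11.7 = 0.7863
For M/M/1: W = 1/(μ-λ)
W = 1/(11.7-9.2) = 1/2.50
W = 0.4000 hours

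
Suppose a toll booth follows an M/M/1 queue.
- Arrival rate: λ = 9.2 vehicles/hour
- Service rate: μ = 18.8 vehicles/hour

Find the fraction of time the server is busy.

Server utilization: ρ = λ/μ
ρ = 9.2/18.8 = 0.4894
The server is busy 48.94% of the time.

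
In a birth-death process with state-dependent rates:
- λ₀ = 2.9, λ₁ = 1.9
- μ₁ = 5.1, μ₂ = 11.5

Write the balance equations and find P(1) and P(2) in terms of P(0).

Balance equations:
State 0: λ₀P₀ = μ₁P₁ → P₁ = (λ₀/μ₁)P₀ = (2.9/5.1)P₀ = 0.5686P₀
State 1: P₂ = (λ₀λ₁)/(μ₁μ₂)P₀ = (2.9×1.9)/(5.1×11.5)P₀ = 0.09395P₀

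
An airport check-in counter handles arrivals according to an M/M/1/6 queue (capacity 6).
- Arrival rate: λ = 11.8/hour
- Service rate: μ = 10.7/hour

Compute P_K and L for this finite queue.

ρ = λ/μ = 11.8/10.7 = 1.1028
P₀ = (1-ρ)/(1-ρ^(K+1)) = (1-1.1028)/(1-1.1028^7) = -0.1028/-0.9837 = 0.1045
P_K = P₀×ρ^K = 0.1045 × 1.1028^6 = 0.1045 × 1.7988 = 0.1880
Blocking probability P_6 = 0.1880 (18.80%)
L = ρ[1 - (K+1)ρ^K + Kρ^(K+1)] / [(1-ρ)(1-ρ^(K+1))]
L = 1.1028 × (1 - 7×1.798790 + 6×1.983706) / ((1 - 1.1028) × (1 - 1.983706)) = 3.3883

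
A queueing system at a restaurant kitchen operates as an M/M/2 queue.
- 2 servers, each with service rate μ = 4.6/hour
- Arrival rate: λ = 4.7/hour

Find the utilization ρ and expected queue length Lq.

Traffic intensity: ρ = λ/(cμ) = 4.7/(2×4.6) = 0.5109
Since ρ = 0.5109 < 1, system is stable.
Offered load a = λ/μ = cρ = 4.7/4.6 = 1.0217
P₀ = [ Σₙ₌₀^1 aⁿ/n! + a^2/(2!(1-ρ)) ]⁻¹
Σ = a^0/0! + a^1/1! = 1.0000 + 1.0217 = 2.0217
a^2/(2!(1-ρ)) = 1.04395/(2 × 0.489130) = 1.0671
P₀ = 1/(2.02174 + 1.06715) = 0.3237
Lq = P₀·a^2·ρ / (2!(1-ρ)²) = 0.32374 × 1.0440 × 0.51087 / (2 × 0.23925) = 0.3608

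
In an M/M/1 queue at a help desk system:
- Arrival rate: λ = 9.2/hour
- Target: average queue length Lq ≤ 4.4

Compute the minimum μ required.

For M/M/1: Lq = λ²/(μ(μ-λ))
Need Lq ≤ 4.4, i.e. μ(μ-λ) ≥ λ²/4.4
μ² - 9.2μ - 84.64/4.4 ≥ 0  →  μ² - 9.2μ - 19.236364 ≥ 0
Quadratic formula (positive root): μ = [λ + √(λ² + 4×19.236364)]/2
Discriminant: 84.64 + 4×19.236364 = 161.5855, √161.5855 = 12.7116
μ ≥ (9.2 + 12.7116)/2 = 10.9558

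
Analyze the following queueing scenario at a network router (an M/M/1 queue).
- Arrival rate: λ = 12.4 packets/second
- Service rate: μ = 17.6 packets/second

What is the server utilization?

Server utilization: ρ = λ/μ
ρ = 12.4/17.6 = 0.7045
The server is busy 70.45% of the time.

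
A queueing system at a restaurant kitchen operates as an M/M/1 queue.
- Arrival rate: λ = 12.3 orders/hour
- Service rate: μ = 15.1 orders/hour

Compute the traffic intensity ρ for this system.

Server utilization: ρ = λ/μ
ρ = 12.3/15.1 = 0.8146
The server is busy 81.46% of the time.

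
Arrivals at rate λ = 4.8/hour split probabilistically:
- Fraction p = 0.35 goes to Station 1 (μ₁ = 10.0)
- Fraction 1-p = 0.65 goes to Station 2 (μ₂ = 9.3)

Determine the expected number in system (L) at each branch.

Effective rates: λ₁ = 4.8×0.35 = 1.68, λ₂ = 4.8×0.65 = 3.12
Station 1: ρ₁ = 1.68/10.0 = 0.1680, L₁ = ρ₁/(1-ρ₁) = 0.1680/(1-0.1680) = 0.2019
Station 2: ρ₂ = 3.12/9.3 = 0.3355, L₂ = ρ₂/(1-ρ₂) = 0.3355/(1-0.3355) = 0.5049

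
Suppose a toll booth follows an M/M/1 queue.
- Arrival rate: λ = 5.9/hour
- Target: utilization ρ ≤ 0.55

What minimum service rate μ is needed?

ρ = λ/μ, so μ = λ/ρ
μ ≥ 5.9/0.55 = 10.7273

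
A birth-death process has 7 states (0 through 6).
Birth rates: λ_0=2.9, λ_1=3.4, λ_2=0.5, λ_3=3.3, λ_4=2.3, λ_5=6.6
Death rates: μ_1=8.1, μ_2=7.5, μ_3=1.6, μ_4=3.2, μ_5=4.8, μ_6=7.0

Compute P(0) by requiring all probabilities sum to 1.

Ratios P(n)/P(0) = (λ₀···λₙ₋₁)/(μ₁···μₙ):
P(1)/P(0) = (2.9)/(8.1) = 0.3580
P(2)/P(0) = (2.9×3.4)/(8.1×7.5) = 0.1623
P(3)/P(0) = (2.9×3.4×0.5)/(8.1×7.5×1.6) = 0.05072
P(4)/P(0) = (2.9×3.4×0.5×3.3)/(8.1×7.5×1.6×3.2) = 0.05231
P(5)/P(0) = (2.9×3.4×0.5×3.3×2.3)/(8.1×7.5×1.6×3.2×4.8) = 0.02506
P(6)/P(0) = (2.9×3.4×0.5×3.3×2.3×6.6)/(8.1×7.5×1.6×3.2×4.8×7.0) = 0.02363

Normalization: ∑ P(n) = 1
P(0) × (1.0000 + 0.3580 + 0.1623 + 0.05072 + 0.05231 + 0.02506 + 0.02363) = 1
P(0) × 1.6720 = 1
P(0) = 1/1.6720 = 0.5981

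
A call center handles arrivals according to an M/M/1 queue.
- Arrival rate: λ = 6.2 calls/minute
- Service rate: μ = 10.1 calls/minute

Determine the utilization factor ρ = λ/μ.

Server utilization: ρ = λ/μ
ρ = 6.2/10.1 = 0.6139
The server is busy 61.39% of the time.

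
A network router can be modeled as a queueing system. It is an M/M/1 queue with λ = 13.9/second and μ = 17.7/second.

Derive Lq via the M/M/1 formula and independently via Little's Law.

Method 1 (direct): Lq = λ²/(μ(μ-λ)) = 193.21/(17.7 × 3.80) = 2.8726

Method 2 (Little's Law):
W = 1/(μ-λ) = 1/3.80 = 0.26316
Wq = W - 1/μ = 0.26316 - 0.056497 = 0.20666
Lq = λWq = 13.9 × 0.20666 = 2.8726 ✔ (matches Method 1)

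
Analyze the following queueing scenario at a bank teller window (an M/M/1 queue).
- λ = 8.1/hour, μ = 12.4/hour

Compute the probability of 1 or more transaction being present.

ρ = λ/μ = 8.1/12.4 = 0.6532
P(N ≥ n) = ρⁿ
P(N ≥ 1) = 0.6532^1
P(N ≥ 1) = 0.6532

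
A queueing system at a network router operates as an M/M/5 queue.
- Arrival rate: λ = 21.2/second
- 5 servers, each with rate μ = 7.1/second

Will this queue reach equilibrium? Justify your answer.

Stability requires ρ = λ/(cμ) < 1
ρ = 21.2/(5 × 7.1) = 21.2/35.50 = 0.5972
Since 0.5972 < 1, the system is STABLE.
The servers are busy 59.72% of the time.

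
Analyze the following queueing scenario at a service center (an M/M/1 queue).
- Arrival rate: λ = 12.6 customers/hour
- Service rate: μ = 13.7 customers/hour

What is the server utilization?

Server utilization: ρ = λ/μ
ρ = 12.6/13.7 = 0.9197
The server is busy 91.97% of the time.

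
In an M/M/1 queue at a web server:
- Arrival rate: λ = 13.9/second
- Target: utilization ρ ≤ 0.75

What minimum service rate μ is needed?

ρ = λ/μ, so μ = λ/ρ
μ ≥ 13.9/0.75 = 18.5333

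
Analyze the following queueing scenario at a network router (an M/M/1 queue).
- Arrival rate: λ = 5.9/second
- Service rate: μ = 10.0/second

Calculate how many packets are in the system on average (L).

ρ = λ/μ = 5.9/10.0 = 0.5900
For M/M/1: L = λ/(μ-λ)
L = 5.9/(10.0-5.9) = 5.9/4.10
L = 1.4390 packets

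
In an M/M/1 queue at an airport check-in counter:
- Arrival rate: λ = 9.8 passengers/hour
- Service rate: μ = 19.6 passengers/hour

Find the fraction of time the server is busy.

Server utilization: ρ = λ/μ
ρ = 9.8/19.6 = 0.5000
The server is busy 50.00% of the time.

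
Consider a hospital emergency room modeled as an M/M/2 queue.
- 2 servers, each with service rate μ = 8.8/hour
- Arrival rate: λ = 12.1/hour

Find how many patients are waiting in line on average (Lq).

Traffic intensity: ρ = λ/(cμ) = 12.1/(2×8.8) = 0.6875
Since ρ = 0.6875 < 1, system is stable.
Offered load a = λ/μ = cρ = 12.1/8.8 = 1.3750
P₀ = [ Σₙ₌₀^1 aⁿ/n! + a^2/(2!(1-ρ)) ]⁻¹
Σ = a^0/0! + a^1/1! = 1.0000 + 1.3750 = 2.3750
a^2/(2!(1-ρ)) = 1.8906/(2 × 0.3125) = 3.0250
P₀ = 1/(2.3750 + 3.0250) = 0.1852
Lq = P₀·a^2·ρ / (2!(1-ρ)²) = 0.1852 × 1.8906 × 0.6875 / (2 × 0.09766) = 1.2324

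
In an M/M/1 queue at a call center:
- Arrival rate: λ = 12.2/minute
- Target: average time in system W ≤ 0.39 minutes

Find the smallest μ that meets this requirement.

For M/M/1: W = 1/(μ-λ)
Need W ≤ 0.39, so 1/(μ-λ) ≤ 0.39
μ - λ ≥ 1/0.39 = 2.5641
μ ≥ 12.2 + 2.5641 = 14.7641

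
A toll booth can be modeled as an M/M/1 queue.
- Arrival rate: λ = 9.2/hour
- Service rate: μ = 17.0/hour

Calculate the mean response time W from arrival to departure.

First, compute utilization: ρ = λ/μ = 9.2/17.0 = 0.5412
For M/M/1: W = 1/(μ-λ)
W = 1/(17.0-9.2) = 1/7.80
W = 0.1282 hours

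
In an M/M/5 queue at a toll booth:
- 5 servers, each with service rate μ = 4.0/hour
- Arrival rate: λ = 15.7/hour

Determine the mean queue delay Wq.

Traffic intensity: ρ = λ/(cμ) = 15.7/(5×4.0) = 0.7850
Since ρ = 0.7850 < 1, system is stable.
Offered load a = λ/μ = cρ = 15.7/4.0 = 3.9250
P₀ = [ Σₙ₌₀^4 aⁿ/n! + a^5/(5!(1-ρ)) ]⁻¹
Σ = a^0/0! + a^1/1! + a^2/2! + a^3/3! + a^4/4! = 1.0000 + 3.9250 + 7.7028 + 10.0778 + 9.8889 = 32.5945
a^5/(5!(1-ρ)) = 931.5331/(120 × 0.2150) = 36.1059
P₀ = 1/(32.5945 + 36.1059) = 0.01456
Lq = P₀·a^5·ρ / (5!(1-ρ)²) = 0.014556 × 931.5331 × 0.78500 / (120 × 0.046225) = 1.9189
Wq = Lq/λ = 1.9189/15.7 = 0.1222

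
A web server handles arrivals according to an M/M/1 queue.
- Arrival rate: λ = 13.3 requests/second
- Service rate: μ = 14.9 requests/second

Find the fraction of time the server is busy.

Server utilization: ρ = λ/μ
ρ = 13.3/14.9 = 0.8926
The server is busy 89.26% of the time.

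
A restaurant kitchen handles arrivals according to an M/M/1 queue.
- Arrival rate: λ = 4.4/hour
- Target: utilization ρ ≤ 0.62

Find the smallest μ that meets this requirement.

ρ = λ/μ, so μ = λ/ρ
μ ≥ 4.4/0.62 = 7.0968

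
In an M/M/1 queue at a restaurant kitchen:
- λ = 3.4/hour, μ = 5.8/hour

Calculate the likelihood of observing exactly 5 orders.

ρ = λ/μ = 3.4/5.8 = 0.5862
P(n) = (1-ρ)ρⁿ
P(5) = (1-0.5862) × 0.5862^5
P(5) = 0.4138 × 0.06922
P(5) = 0.02864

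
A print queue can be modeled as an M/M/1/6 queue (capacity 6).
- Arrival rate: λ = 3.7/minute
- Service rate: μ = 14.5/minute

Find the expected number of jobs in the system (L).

ρ = λ/μ = 3.7/14.5 = 0.25517
P₀ = (1-ρ)/(1-ρ^(K+1)) = (1-0.25517)/(1-0.25517^7) = 0.7448/0.9999 = 0.7449
P_K = P₀×ρ^K = 0.7449 × 0.25517^6 = 0.7449 × 0.0002760 = 0.0002056
L = ρ[1 - (K+1)ρ^K + Kρ^(K+1)] / [(1-ρ)(1-ρ^(K+1))]
L = 0.25517 × (1 - 7×0.0002760 + 6×0.00007044) / ((1 - 0.25517) × (1 - 0.00007044)) = 0.3421 jobs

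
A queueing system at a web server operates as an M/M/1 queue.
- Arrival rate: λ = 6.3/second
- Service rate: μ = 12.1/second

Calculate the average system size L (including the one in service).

ρ = λ/μ = 6.3/12.1 = 0.5207
For M/M/1: L = λ/(μ-λ)
L = 6.3/(12.1-6.3) = 6.3/5.80
L = 1.0862 requests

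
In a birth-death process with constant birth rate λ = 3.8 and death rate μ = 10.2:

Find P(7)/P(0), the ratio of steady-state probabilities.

For constant rates: P(n)/P(0) = (λ/μ)^n
P(7)/P(0) = (3.8/10.2)^7 = 0.37255^7 = 0.0009961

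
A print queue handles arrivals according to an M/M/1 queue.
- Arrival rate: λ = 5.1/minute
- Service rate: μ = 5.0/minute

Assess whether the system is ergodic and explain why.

Stability requires ρ = λ/(cμ) < 1
ρ = 5.1/(1 × 5.0) = 5.1/5.00 = 1.0200
Since 1.0200 ≥ 1, the system is UNSTABLE.
Queue grows without bound. Need μ > λ = 5.1.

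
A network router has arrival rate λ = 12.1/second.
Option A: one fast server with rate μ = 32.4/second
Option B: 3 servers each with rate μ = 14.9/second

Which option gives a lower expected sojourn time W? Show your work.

Option A: single server μ = 32.4 (M/M/1)
  ρ_A = 12.1/32.4 = 0.3735
  W_A = 1/(μ-λ) = 1/(32.4-12.1) = 1/20.30 = 0.04926

Option B: 3 servers μ = 14.9 (M/M/3)
  ρ_B = λ/(cμ) = 12.1/(3×14.9) = 0.2707
  Offered load a = λ/μ = cρ = 12.1/14.9 = 0.8121
  P₀ = [ Σₙ₌₀^2 aⁿ/n! + a^3/(3!(1-ρ)) ]⁻¹
  Σ = a^0/0! + a^1/1! + a^2/2! = 1.0000 + 0.8121 + 0.3297 = 2.1418
  a^3/(3!(1-ρ)) = 0.5355/(6 × 0.7293) = 0.1224
  P₀ = 1/(2.1418 + 0.1224) = 0.4417
  Lq = P₀·a^3·ρ / (3!(1-ρ)²) = 0.4417 × 0.5355 × 0.2707 / (6 × 0.5319) = 0.02006
  Wq_B = Lq/λ = 0.02006/12.1 = 0.001658
  W_B = Wq_B + 1/μ = 0.001658 + 0.06711 = 0.06877

Since W_A = 0.04926 < W_B = 0.06877, Option A (single fast server) has the shorter time in system.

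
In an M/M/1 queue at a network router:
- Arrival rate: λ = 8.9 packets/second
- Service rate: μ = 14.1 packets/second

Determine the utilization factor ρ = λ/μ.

Server utilization: ρ = λ/μ
ρ = 8.9/14.1 = 0.6312
The server is busy 63.12% of the time.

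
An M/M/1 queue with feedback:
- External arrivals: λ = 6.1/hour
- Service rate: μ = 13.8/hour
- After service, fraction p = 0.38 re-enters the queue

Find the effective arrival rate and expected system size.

Effective arrival rate: λ_eff = λ/(1-p) = 6.1/(1-0.38) = 6.1/0.62 = 9.8387
ρ = λ_eff/μ = 9.8387/13.8 = 0.71295
L = ρ/(1-ρ) = 0.71295/(1-0.71295) = 2.4837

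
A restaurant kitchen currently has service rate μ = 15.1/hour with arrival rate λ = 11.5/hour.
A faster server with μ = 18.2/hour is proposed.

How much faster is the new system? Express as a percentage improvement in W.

System 1: ρ₁ = 11.5/15.1 = 0.7616, W₁ = 1/(15.1-11.5) = 0.27778
System 2: ρ₂ = 11.5/18.2 = 0.6319, W₂ = 1/(18.2-11.5) = 0.14925
Improvement: (W₁-W₂)/W₁ = (0.27778-0.14925)/0.27778 = 46.27%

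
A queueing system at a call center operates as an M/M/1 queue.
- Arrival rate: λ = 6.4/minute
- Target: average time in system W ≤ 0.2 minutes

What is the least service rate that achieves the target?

For M/M/1: W = 1/(μ-λ)
Need W ≤ 0.2, so 1/(μ-λ) ≤ 0.2
μ - λ ≥ 1/0.2 = 5.0000
μ ≥ 6.4 + 5.0000 = 11.4000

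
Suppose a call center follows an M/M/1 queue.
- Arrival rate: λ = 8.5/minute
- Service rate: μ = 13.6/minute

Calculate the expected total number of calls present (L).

ρ = λ/μ = 8.5/13.6 = 0.6250
For M/M/1: L = λ/(μ-λ)
L = 8.5/(13.6-8.5) = 8.5/5.10
L = 1.6667 calls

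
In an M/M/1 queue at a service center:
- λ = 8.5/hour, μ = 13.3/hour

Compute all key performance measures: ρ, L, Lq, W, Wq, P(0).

Step 1: ρ = λ/μ = 8.5/13.3 = 0.6391
Step 2: L = λ/(μ-λ) = 8.5/4.80 = 1.7708
Step 3: Lq = λ²/(μ(μ-λ)) = 72.25/(13.3×4.80) = 1.1317
Step 4: W = 1/(μ-λ) = 1/4.80 = 0.20833
Step 5: Wq = λ/(μ(μ-λ)) = 8.5/(13.3×4.80) = 0.1331
Step 6: P(0) = 1-ρ = 0.3609
Verify: L = λW = 8.5×0.20833 = 1.7708 ✔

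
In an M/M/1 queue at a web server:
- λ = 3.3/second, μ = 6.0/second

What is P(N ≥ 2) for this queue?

ρ = λ/μ = 3.3/6.0 = 0.5500
P(N ≥ n) = ρⁿ
P(N ≥ 2) = 0.5500^2
P(N ≥ 2) = 0.3025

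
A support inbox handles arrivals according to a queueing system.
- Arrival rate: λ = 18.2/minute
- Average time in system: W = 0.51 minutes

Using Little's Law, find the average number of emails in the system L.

Little's Law: L = λW
L = 18.2 × 0.51 = 9.2820 emails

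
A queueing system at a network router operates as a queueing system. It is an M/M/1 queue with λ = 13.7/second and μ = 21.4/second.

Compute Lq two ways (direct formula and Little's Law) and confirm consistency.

Method 1 (direct): Lq = λ²/(μ(μ-λ)) = 187.69/(21.4 × 7.70) = 1.1390

Method 2 (Little's Law):
W = 1/(μ-λ) = 1/7.70 = 0.12987
Wq = W - 1/μ = 0.12987 - 0.046729 = 0.08314
Lq = λWq = 13.7 × 0.08314 = 1.1390 ✔ (matches Method 1)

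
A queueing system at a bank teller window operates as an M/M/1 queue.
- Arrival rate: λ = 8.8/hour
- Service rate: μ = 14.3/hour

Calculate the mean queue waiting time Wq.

First, compute utilization: ρ = λ/μ = 8.8/14.3 = 0.6154
For M/M/1: Wq = λ/(μ(μ-λ))
Wq = 8.8/(14.3 × (14.3-8.8))
Wq = 8.8/(14.3 × 5.50)
Wq = 0.1119 hours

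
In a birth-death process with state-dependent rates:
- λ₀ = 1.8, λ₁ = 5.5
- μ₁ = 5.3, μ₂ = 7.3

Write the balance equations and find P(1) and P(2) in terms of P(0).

Balance equations:
State 0: λ₀P₀ = μ₁P₁ → P₁ = (λ₀/μ₁)P₀ = (1.8/5.3)P₀ = 0.3396P₀
State 1: P₂ = (λ₀λ₁)/(μ₁μ₂)P₀ = (1.8×5.5)/(5.3×7.3)P₀ = 0.2559P₀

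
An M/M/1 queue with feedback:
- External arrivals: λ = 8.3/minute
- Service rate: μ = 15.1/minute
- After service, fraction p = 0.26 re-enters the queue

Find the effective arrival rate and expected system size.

Effective arrival rate: λ_eff = λ/(1-p) = 8.3/(1-0.26) = 8.3/0.74 = 11.2162
ρ = λ_eff/μ = 11.2162/15.1 = 0.7428
L = ρ/(1-ρ) = 0.7428/(1-0.7428) = 2.8880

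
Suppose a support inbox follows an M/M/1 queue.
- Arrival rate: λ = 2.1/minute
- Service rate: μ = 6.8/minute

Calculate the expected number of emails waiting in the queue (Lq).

ρ = λ/μ = 2.1/6.8 = 0.3088
For M/M/1: Lq = λ²/(μ(μ-λ))
Lq = 4.41/(6.8 × 4.70)
Lq = 0.1380 emails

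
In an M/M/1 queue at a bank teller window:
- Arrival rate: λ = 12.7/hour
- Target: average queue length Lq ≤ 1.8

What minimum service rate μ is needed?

For M/M/1: Lq = λ²/(μ(μ-λ))
Need Lq ≤ 1.8, i.e. μ(μ-λ) ≥ λ²/1.8
μ² - 12.7μ - 161.29/1.8 ≥ 0  →  μ² - 12.7μ - 89.60556 ≥ 0
Quadratic formula (positive root): μ = [λ + √(λ² + 4×89.60556)]/2
Discriminant: 161.29 + 4×89.60556 = 519.7122, √519.7122 = 22.7972
μ ≥ (12.7 + 22.7972)/2 = 17.7486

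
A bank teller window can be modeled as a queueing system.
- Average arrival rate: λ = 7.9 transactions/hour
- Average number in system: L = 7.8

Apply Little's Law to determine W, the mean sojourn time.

Little's Law: L = λW, so W = L/λ
W = 7.8/7.9 = 0.9873 hours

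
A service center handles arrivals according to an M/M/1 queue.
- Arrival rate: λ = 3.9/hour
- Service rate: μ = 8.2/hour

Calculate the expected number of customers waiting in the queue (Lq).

ρ = λ/μ = 3.9/8.2 = 0.4756
For M/M/1: Lq = λ²/(μ(μ-λ))
Lq = 15.21/(8.2 × 4.30)
Lq = 0.4314 customers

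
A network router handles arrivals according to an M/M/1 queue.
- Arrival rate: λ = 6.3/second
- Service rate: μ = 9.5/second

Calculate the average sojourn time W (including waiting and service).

First, compute utilization: ρ = λ/μ = 6.3/9.5 = 0.6632
For M/M/1: W = 1/(μ-λ)
W = 1/(9.5-6.3) = 1/3.20
W = 0.3125 seconds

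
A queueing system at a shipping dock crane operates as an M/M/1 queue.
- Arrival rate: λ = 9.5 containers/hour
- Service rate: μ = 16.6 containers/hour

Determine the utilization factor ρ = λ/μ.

Server utilization: ρ = λ/μ
ρ = 9.5/16.6 = 0.5723
The server is busy 57.23% of the time.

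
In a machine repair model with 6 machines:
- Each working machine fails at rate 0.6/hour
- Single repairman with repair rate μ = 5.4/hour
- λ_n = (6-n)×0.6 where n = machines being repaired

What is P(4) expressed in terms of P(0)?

P(4)/P(0) = ∏_{i=0}^{4-1} λ_i/μ_{i+1}
= (6-0)×0.6/5.4 × (6-1)×0.6/5.4 × (6-2)×0.6/5.4 × (6-3)×0.6/5.4
= 0.05487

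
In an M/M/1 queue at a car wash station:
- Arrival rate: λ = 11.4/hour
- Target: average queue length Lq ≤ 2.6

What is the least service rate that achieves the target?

For M/M/1: Lq = λ²/(μ(μ-λ))
Need Lq ≤ 2.6, i.e. μ(μ-λ) ≥ λ²/2.6
μ² - 11.4μ - 129.96/2.6 ≥ 0  →  μ² - 11.4μ - 49.98462 ≥ 0
Quadratic formula (positive root): μ = [λ + √(λ² + 4×49.98462)]/2
Discriminant: 129.96 + 4×49.98462 = 329.8985, √329.8985 = 18.16311
μ ≥ (11.4 + 18.16311)/2 = 14.7816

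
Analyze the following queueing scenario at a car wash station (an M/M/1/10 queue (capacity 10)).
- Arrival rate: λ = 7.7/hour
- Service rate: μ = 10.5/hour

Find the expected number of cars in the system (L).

ρ = λ/μ = 7.7/10.5 = 0.73333
P₀ = (1-ρ)/(1-ρ^(K+1)) = (1-0.73333)/(1-0.73333^11) = 0.2667/0.9670 = 0.2758
P_K = P₀×ρ^K = 0.27577 × 0.73333^10 = 0.27577 × 0.044977 = 0.01240
L = ρ[1 - (K+1)ρ^K + Kρ^(K+1)] / [(1-ρ)(1-ρ^(K+1))]
L = 0.73333 × (1 - 11×0.044977 + 10×0.032983) / ((1 - 0.73333) × (1 - 0.032983)) = 2.3748 cars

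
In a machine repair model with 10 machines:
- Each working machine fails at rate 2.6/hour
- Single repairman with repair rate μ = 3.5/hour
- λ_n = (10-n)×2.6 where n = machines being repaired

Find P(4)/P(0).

P(4)/P(0) = ∏_{i=0}^{4-1} λ_i/μ_{i+1}
= (10-0)×2.6/3.5 × (10-1)×2.6/3.5 × (10-2)×2.6/3.5 × (10-3)×2.6/3.5
= 1534.7999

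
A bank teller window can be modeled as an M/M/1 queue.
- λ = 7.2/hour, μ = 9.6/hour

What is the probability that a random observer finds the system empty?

ρ = λ/μ = 7.2/9.6 = 0.7500
P(0) = 1 - ρ = 1 - 0.7500 = 0.2500
The server is idle 25.00% of the time.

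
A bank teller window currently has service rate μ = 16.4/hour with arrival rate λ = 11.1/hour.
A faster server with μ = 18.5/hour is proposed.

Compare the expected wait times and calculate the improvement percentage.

System 1: ρ₁ = 11.1/16.4 = 0.6768, W₁ = 1/(16.4-11.1) = 0.18868
System 2: ρ₂ = 11.1/18.5 = 0.6000, W₂ = 1/(18.5-11.1) = 0.13514
Improvement: (W₁-W₂)/W₁ = (0.18868-0.13514)/0.18868 = 28.38%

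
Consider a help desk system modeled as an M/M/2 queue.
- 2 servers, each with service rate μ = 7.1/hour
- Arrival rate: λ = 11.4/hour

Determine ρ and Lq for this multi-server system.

Traffic intensity: ρ = λ/(cμ) = 11.4/(2×7.1) = 0.8028
Since ρ = 0.8028 < 1, system is stable.
Offered load a = λ/μ = cρ = 11.4/7.1 = 1.6056
P₀ = [ Σₙ₌₀^1 aⁿ/n! + a^2/(2!(1-ρ)) ]⁻¹
Σ = a^0/0! + a^1/1! = 1.0000 + 1.6056 = 2.6056
a^2/(2!(1-ρ)) = 2.57806/(2 × 0.197183) = 6.5372
P₀ = 1/(2.6056 + 6.5372) = 0.1094
Lq = P₀·a^2·ρ / (2!(1-ρ)²) = 0.109375 × 2.57806 × 0.802817 / (2 × 0.0388812) = 2.9111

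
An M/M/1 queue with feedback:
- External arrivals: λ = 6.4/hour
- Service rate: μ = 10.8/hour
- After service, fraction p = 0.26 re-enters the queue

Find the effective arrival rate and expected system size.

Effective arrival rate: λ_eff = λ/(1-p) = 6.4/(1-0.26) = 6.4/0.74 = 8.6486
ρ = λ_eff/μ = 8.6486/10.8 = 0.8008
L = ρ/(1-ρ) = 0.8008/(1-0.8008) = 4.0201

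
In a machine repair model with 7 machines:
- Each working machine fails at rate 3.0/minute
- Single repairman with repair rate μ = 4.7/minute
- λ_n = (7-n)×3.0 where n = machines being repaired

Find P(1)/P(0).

P(1)/P(0) = ∏_{i=0}^{1-1} λ_i/μ_{i+1}
= (7-0)×3.0/4.7
= 4.4681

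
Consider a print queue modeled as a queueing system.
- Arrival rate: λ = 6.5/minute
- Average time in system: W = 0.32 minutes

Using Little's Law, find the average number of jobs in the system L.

Little's Law: L = λW
L = 6.5 × 0.32 = 2.0800 jobs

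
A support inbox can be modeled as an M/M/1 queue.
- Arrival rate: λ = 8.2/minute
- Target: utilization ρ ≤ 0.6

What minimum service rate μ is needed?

ρ = λ/μ, so μ = λ/ρ
μ ≥ 8.2/0.6 = 13.6667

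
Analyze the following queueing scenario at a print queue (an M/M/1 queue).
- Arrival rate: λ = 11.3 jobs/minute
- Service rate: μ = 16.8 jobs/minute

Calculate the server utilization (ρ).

Server utilization: ρ = λ/μ
ρ = 11.3/16.8 = 0.6726
The server is busy 67.26% of the time.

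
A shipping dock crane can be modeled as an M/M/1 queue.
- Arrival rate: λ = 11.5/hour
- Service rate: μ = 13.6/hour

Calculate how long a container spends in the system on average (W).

First, compute utilization: ρ = λ/μ = 11.5/13.6 = 0.8456
For M/M/1: W = 1/(μ-λ)
W = 1/(13.6-11.5) = 1/2.10
W = 0.4762 hours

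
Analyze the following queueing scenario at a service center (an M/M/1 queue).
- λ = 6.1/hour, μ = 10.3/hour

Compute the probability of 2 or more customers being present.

ρ = λ/μ = 6.1/10.3 = 0.5922
P(N ≥ n) = ρⁿ
P(N ≥ 2) = 0.5922^2
P(N ≥ 2) = 0.3507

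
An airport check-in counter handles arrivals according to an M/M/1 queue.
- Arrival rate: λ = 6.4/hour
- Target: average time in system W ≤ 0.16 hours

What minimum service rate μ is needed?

For M/M/1: W = 1/(μ-λ)
Need W ≤ 0.16, so 1/(μ-λ) ≤ 0.16
μ - λ ≥ 1/0.16 = 6.2500
μ ≥ 6.4 + 6.2500 = 12.6500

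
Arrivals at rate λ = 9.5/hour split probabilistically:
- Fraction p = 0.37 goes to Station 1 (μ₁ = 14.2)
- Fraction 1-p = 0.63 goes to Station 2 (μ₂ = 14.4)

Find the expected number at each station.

Effective rates: λ₁ = 9.5×0.37 = 3.515, λ₂ = 9.5×0.63 = 5.985
Station 1: ρ₁ = 3.515/14.2 = 0.24754, L₁ = ρ₁/(1-ρ₁) = 0.24754/(1-0.24754) = 0.3290
Station 2: ρ₂ = 5.985/14.4 = 0.4156, L₂ = ρ₂/(1-ρ₂) = 0.4156/(1-0.4156) = 0.7112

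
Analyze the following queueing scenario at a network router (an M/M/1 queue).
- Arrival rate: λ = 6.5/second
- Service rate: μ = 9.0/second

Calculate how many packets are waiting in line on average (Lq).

ρ = λ/μ = 6.5/9.0 = 0.7222
For M/M/1: Lq = λ²/(μ(μ-λ))
Lq = 42.25/(9.0 × 2.50)
Lq = 1.8778 packets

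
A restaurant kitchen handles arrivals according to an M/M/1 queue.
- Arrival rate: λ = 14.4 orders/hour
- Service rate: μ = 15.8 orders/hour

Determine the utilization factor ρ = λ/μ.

Server utilization: ρ = λ/μ
ρ = 14.4/15.8 = 0.9114
The server is busy 91.14% of the time.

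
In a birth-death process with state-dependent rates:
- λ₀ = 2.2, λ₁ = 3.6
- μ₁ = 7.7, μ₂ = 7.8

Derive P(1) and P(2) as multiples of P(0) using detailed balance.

Balance equations:
State 0: λ₀P₀ = μ₁P₁ → P₁ = (λ₀/μ₁)P₀ = (2.2/7.7)P₀ = 0.2857P₀
State 1: P₂ = (λ₀λ₁)/(μ₁μ₂)P₀ = (2.2×3.6)/(7.7×7.8)P₀ = 0.1319P₀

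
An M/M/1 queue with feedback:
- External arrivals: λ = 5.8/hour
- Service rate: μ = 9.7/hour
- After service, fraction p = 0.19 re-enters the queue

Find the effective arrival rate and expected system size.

Effective arrival rate: λ_eff = λ/(1-p) = 5.8/(1-0.19) = 5.8/0.81 = 7.16049
ρ = λ_eff/μ = 7.16049/9.7 = 0.738195
L = ρ/(1-ρ) = 0.738195/(1-0.738195) = 2.8196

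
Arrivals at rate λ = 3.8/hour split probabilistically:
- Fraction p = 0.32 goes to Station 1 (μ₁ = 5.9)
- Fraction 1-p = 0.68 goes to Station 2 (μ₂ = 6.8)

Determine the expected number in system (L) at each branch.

Effective rates: λ₁ = 3.8×0.32 = 1.216, λ₂ = 3.8×0.68 = 2.584
Station 1: ρ₁ = 1.216/5.9 = 0.2061, L₁ = ρ₁/(1-ρ₁) = 0.2061/(1-0.2061) = 0.2596
Station 2: ρ₂ = 2.584/6.8 = 0.3800, L₂ = ρ₂/(1-ρ₂) = 0.3800/(1-0.3800) = 0.6129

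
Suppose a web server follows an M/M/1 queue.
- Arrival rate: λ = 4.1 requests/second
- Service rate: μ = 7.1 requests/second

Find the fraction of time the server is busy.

Server utilization: ρ = λ/μ
ρ = 4.1/7.1 = 0.5775
The server is busy 57.75% of the time.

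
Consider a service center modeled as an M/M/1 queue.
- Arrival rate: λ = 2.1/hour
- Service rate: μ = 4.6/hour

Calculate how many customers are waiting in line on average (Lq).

ρ = λ/μ = 2.1/4.6 = 0.4565
For M/M/1: Lq = λ²/(μ(μ-λ))
Lq = 4.41/(4.6 × 2.50)
Lq = 0.3835 customers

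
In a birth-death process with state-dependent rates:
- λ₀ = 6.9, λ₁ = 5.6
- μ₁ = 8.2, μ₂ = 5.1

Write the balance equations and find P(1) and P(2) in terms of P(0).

Balance equations:
State 0: λ₀P₀ = μ₁P₁ → P₁ = (λ₀/μ₁)P₀ = (6.9/8.2)P₀ = 0.8415P₀
State 1: P₂ = (λ₀λ₁)/(μ₁μ₂)P₀ = (6.9×5.6)/(8.2×5.1)P₀ = 0.9240P₀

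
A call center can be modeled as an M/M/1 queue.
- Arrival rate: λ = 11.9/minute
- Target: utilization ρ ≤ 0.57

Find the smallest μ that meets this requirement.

ρ = λ/μ, so μ = λ/ρ
μ ≥ 11.9/0.57 = 20.8772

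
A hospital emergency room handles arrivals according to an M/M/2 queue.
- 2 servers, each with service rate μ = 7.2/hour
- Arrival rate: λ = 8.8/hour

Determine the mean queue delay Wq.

Traffic intensity: ρ = λ/(cμ) = 8.8/(2×7.2) = 0.6111
Since ρ = 0.6111 < 1, system is stable.
Offered load a = λ/μ = cρ = 8.8/7.2 = 1.2222
P₀ = [ Σₙ₌₀^1 aⁿ/n! + a^2/(2!(1-ρ)) ]⁻¹
Σ = a^0/0! + a^1/1! = 1.0000 + 1.2222 = 2.2222
a^2/(2!(1-ρ)) = 1.4938/(2 × 0.38889) = 1.9206
P₀ = 1/(2.2222 + 1.9206) = 0.2414
Lq = P₀·a^2·ρ / (2!(1-ρ)²) = 0.24138 × 1.4938 × 0.61111 / (2 × 0.15123) = 0.7285
Wq = Lq/λ = 0.72852/8.8 = 0.08279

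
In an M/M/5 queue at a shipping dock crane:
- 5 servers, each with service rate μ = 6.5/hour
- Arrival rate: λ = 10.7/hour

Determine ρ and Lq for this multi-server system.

Traffic intensity: ρ = λ/(cμ) = 10.7/(5×6.5) = 0.3292
Since ρ = 0.3292 < 1, system is stable.
Offered load a = λ/μ = cρ = 10.7/6.5 = 1.6462
P₀ = [ Σₙ₌₀^4 aⁿ/n! + a^5/(5!(1-ρ)) ]⁻¹
Σ = a^0/0! + a^1/1! + a^2/2! + a^3/3! + a^4/4! = 1.0000 + 1.6462 + 1.3549 + 0.74346 + 0.30596 = 5.0505
a^5/(5!(1-ρ)) = 12.0879/(120 × 0.6708) = 0.1502
P₀ = 1/(5.0505 + 0.1502) = 0.1923
Lq = P₀·a^5·ρ / (5!(1-ρ)²) = 0.1923 × 12.0879 × 0.3292 / (120 × 0.4499) = 0.01417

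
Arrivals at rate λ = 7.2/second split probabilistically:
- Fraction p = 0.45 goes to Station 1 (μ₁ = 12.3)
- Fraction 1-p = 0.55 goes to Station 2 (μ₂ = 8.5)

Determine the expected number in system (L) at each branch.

Effective rates: λ₁ = 7.2×0.45 = 3.24, λ₂ = 7.2×0.55 = 3.96
Station 1: ρ₁ = 3.24/12.3 = 0.2634, L₁ = ρ₁/(1-ρ₁) = 0.2634/(1-0.2634) = 0.3576
Station 2: ρ₂ = 3.96/8.5 = 0.46588, L₂ = ρ₂/(1-ρ₂) = 0.46588/(1-0.46588) = 0.8722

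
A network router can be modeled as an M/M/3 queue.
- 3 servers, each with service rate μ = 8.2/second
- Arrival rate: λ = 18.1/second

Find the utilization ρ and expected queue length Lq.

Traffic intensity: ρ = λ/(cμ) = 18.1/(3×8.2) = 0.7358
Since ρ = 0.7358 < 1, system is stable.
Offered load a = λ/μ = cρ = 18.1/8.2 = 2.2073
P₀ = [ Σₙ₌₀^2 aⁿ/n! + a^3/(3!(1-ρ)) ]⁻¹
Σ = a^0/0! + a^1/1! + a^2/2! = 1.0000 + 2.2073 + 2.4361 = 5.6434
a^3/(3!(1-ρ)) = 10.7546/(6 × 0.264228) = 6.7837
P₀ = 1/(5.6434 + 6.7837) = 0.08047
Lq = P₀·a^3·ρ / (3!(1-ρ)²) = 0.080469 × 10.7546 × 0.73577 / (6 × 0.069816) = 1.5201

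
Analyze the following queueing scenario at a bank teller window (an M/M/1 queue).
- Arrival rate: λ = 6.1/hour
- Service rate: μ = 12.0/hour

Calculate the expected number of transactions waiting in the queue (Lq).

ρ = λ/μ = 6.1/12.0 = 0.5083
For M/M/1: Lq = λ²/(μ(μ-λ))
Lq = 37.21/(12.0 × 5.90)
Lq = 0.5256 transactions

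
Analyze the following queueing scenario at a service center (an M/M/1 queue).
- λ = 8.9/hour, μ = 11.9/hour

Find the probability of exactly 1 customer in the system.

ρ = λ/μ = 8.9/11.9 = 0.7479
P(n) = (1-ρ)ρⁿ
P(1) = (1-0.7479) × 0.7479^1
P(1) = 0.2521 × 0.7479
P(1) = 0.1885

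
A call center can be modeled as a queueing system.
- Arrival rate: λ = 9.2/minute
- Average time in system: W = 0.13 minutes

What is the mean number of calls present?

Little's Law: L = λW
L = 9.2 × 0.13 = 1.1960 calls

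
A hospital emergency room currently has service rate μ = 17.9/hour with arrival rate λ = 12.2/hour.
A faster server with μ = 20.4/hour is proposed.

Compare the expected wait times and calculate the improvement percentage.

System 1: ρ₁ = 12.2/17.9 = 0.6816, W₁ = 1/(17.9-12.2) = 0.17544
System 2: ρ₂ = 12.2/20.4 = 0.5980, W₂ = 1/(20.4-12.2) = 0.12195
Improvement: (W₁-W₂)/W₁ = (0.17544-0.12195)/0.17544 = 30.49%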